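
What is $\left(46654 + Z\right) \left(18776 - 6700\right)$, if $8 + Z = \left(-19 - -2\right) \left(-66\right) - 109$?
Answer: $575530084$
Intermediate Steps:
$Z = 1005$ ($Z = -8 - \left(109 - \left(-19 - -2\right) \left(-66\right)\right) = -8 - \left(109 - \left(-19 + 2\right) \left(-66\right)\right) = -8 - -1013 = -8 + \left(1122 - 109\right) = -8 + 1013 = 1005$)
$\left(46654 + Z\right) \left(18776 - 6700\right) = \left(46654 + 1005\right) \left(18776 - 6700\right) = 47659 \cdot 12076 = 575530084$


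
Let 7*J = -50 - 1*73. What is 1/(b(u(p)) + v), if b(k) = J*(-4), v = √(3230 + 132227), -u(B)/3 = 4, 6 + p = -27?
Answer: -3444/6395329 + 49*√135457/6395329 ≈ 0.0022814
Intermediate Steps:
p = -33 (p = -6 - 27 = -33)
u(B) = -12 (u(B) = -3*4 = -12)
J = -123/7 (J = (-50 - 1*73)/7 = (-50 - 73)/7 = (⅐)*(-123) = -123/7 ≈ -17.571)
v = √135457 ≈ 368.04
b(k) = 492/7 (b(k) = -123/7*(-4) = 492/7)
1/(b(u(p)) + v) = 1/(492/7 + √135457)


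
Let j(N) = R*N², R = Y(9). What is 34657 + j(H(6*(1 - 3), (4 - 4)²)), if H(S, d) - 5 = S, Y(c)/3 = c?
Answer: 35980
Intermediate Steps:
Y(c) = 3*c
R = 27 (R = 3*9 = 27)
H(S, d) = 5 + S
j(N) = 27*N²
34657 + j(H(6*(1 - 3), (4 - 4)²)) = 34657 + 27*(5 + 6*(1 - 3))² = 34657 + 27*(5 + 6*(-2))² = 34657 + 27*(5 - 12)² = 34657 + 27*(-7)² = 34657 + 27*49 = 34657 + 1323 = 35980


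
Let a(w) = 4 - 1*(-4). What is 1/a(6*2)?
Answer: ⅛ ≈ 0.12500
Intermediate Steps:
a(w) = 8 (a(w) = 4 + 4 = 8)
1/a(6*2) = 1/8 = ⅛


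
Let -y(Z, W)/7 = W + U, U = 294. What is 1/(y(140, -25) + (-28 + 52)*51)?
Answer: -1/659 ≈ -0.0015175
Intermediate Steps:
y(Z, W) = -2058 - 7*W (y(Z, W) = -7*(W + 294) = -7*(294 + W) = -2058 - 7*W)
1/(y(140, -25) + (-28 + 52)*51) = 1/((-2058 - 7*(-25)) + (-28 + 52)*51) = 1/((-2058 + 175) + 24*51) = 1/(-1883 + 1224) = 1/(-659) = -1/659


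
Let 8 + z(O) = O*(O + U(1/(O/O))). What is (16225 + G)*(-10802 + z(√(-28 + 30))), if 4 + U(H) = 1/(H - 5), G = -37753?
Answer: 232674624 + 91494*√2 ≈ 2.3280e+8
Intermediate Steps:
U(H) = -4 + 1/(-5 + H) (U(H) = -4 + 1/(H - 5) = -4 + 1/(-5 + H))
z(O) = -8 + O*(-17/4 + O) (z(O) = -8 + O*(O + (21 - 4/(O/O))/(-5 + 1/(O/O))) = -8 + O*(O + (21 - 4/1)/(-5 + 1/1)) = -8 + O*(O + (21 - 4*1)/(-5 + 1)) = -8 + O*(O + (21 - 4)/(-4)) = -8 + O*(O - ¼*17) = -8 + O*(O - 17/4) = -8 + O*(-17/4 + O))
(16225 + G)*(-10802 + z(√(-28 + 30))) = (16225 - 37753)*(-10802 + (-8 + (√(-28 + 30))² - 17*√(-28 + 30)/4)) = -21528*(-10802 + (-8 + (√2)² - 17*√2/4)) = -21528*(-10802 + (-8 + 2 - 17*√2/4)) = -21528*(-10802 + (-6 - 17*√2/4)) = -21528*(-10808 - 17*√2/4) = 232674624 + 91494*√2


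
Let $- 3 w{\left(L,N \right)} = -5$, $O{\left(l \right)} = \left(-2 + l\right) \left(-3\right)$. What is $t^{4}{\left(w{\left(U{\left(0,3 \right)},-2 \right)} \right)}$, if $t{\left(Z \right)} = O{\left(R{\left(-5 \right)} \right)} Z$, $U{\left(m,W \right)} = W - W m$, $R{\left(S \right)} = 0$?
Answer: $10000$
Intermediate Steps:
$O{\left(l \right)} = 6 - 3 l$
$U{\left(m,W \right)} = W - W m$
$w{\left(L,N \right)} = \frac{5}{3}$ ($w{\left(L,N \right)} = \left(- \frac{1}{3}\right) \left(-5\right) = \frac{5}{3}$)
$t{\left(Z \right)} = 6 Z$ ($t{\left(Z \right)} = \left(6 - 0\right) Z = \left(6 + 0\right) Z = 6 Z$)
$t^{4}{\left(w{\left(U{\left(0,3 \right)},-2 \right)} \right)} = \left(6 \cdot \frac{5}{3}\right)^{4} = 10^{4} = 10000$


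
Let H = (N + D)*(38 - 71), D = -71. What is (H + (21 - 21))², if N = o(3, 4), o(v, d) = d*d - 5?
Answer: 3920400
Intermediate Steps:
o(v, d) = -5 + d² (o(v, d) = d² - 5 = -5 + d²)
N = 11 (N = -5 + 4² = -5 + 16 = 11)
H = 1980 (H = (11 - 71)*(38 - 71) = -60*(-33) = 1980)
(H + (21 - 21))² = (1980 + (21 - 21))² = (1980 + 0)² = 1980² = 3920400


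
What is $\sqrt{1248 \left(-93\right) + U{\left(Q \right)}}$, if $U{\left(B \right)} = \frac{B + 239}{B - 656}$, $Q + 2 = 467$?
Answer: $\frac{4 i \sqrt{264641578}}{191} \approx 340.69 i$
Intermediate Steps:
$Q = 465$ ($Q = -2 + 467 = 465$)
$U{\left(B \right)} = \frac{239 + B}{-656 + B}$
$\sqrt{1248 \left(-93\right) + U{\left(Q \right)}} = \sqrt{1248 \left(-93\right) + \frac{239 + 465}{-656 + 465}} = \sqrt{-116064 + \frac{1}{-191} \cdot 704} = \sqrt{-116064 - \frac{704}{191}} = \sqrt{- \frac{22168928}{191}} = \frac{4 i \sqrt{264641578}}{191}$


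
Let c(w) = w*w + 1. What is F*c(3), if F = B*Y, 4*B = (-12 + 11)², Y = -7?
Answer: -35/2 ≈ -17.500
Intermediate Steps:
c(w) = 1 + w² (c(w) = w² + 1 = 1 + w²)
B = ¼ (B = (-12 + 11)²/4 = (¼)*(-1)² = (¼)*1 = ¼ ≈ 0.25000)
F = -7/4 (F = (¼)*(-7) = -7/4 ≈ -1.7500)
F*c(3) = -7*(1 + 3²)/4 = -7*(1 + 9)/4 = -7/4*10 = -35/2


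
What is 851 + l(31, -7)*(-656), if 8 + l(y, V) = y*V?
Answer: 148451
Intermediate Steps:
l(y, V) = -8 + V*y (l(y, V) = -8 + y*V = -8 + V*y)
851 + l(31, -7)*(-656) = 851 + (-8 - 7*31)*(-656) = 851 + (-8 - 217)*(-656) = 851 - 225*(-656) = 851 + 147600 = 148451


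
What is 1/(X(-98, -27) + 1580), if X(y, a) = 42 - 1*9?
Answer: 1/1613 ≈ 0.00061996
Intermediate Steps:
X(y, a) = 33 (X(y, a) = 42 - 9 = 33)
1/(X(-98, -27) + 1580) = 1/(33 + 1580) = 1/1613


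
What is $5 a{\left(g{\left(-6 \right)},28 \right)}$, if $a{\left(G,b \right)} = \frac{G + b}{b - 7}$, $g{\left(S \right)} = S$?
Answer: $\frac{110}{21} \approx 5.2381$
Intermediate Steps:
$a{\left(G,b \right)} = \frac{G + b}{-7 + b}$
$5 a{\left(g{\left(-6 \right)},28 \right)} = 5 \frac{-6 + 28}{-7 + 28} = 5 \cdot \frac{1}{21} \cdot 22 = 5 \cdot \frac{22}{21} = \frac{110}{21}$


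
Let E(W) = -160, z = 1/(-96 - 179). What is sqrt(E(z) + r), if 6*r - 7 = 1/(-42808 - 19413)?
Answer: I*sqrt(614915769949)/62221 ≈ 12.603*I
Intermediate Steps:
z = -1/275 (z = 1/(-275) = -1/275 ≈ -0.0036364)
r = 72591/62221 (r = 7/6 + 1/(6*(-42808 - 19413)) = 7/6 + (1/6)/(-62221) = 7/6 + (1/6)*(-1/62221) = 7/6 - 1/373326 = 72591/62221 ≈ 1.1667)
sqrt(E(z) + r) = sqrt(-160 + 72591/62221) = sqrt(-9882769/62221) = I*sqrt(614915769949)/62221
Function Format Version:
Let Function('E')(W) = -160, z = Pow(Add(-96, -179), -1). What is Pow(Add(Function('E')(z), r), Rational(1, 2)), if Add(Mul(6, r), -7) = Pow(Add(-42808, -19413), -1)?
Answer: Mul(Rational(1, 62221), I, Pow(614915769949, Rational(1, 2))) ≈ Mul(12.603, I)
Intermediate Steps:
z = Rational(-1, 275) (z = Pow(-275, -1) = Rational(-1, 275) ≈ -0.0036364)
r = Rational(72591, 62221) (r = Add(Rational(7, 6), Mul(Rational(1, 6), Pow(Add(-42808, -19413), -1))) = Add(Rational(7, 6), Mul(Rational(1, 6), Pow(-62221, -1))) = Add(Rational(7, 6), Mul(Rational(1, 6), Rational(-1, 62221))) = Add(Rational(7, 6), Rational(-1, 373326)) = Rational(72591, 62221) ≈ 1.1667)
Pow(Add(Function('E')(z), r), Rational(1, 2)) = Pow(Add(-160, Rational(72591, 62221)), Rational(1, 2)) = Pow(Rational(-9882769, 62221), Rational(1, 2)) = Mul(Rational(1, 62221), I, Pow(614915769949, Rational(1, 2)))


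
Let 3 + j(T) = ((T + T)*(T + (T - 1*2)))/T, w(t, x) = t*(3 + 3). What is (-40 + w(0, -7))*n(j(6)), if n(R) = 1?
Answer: -40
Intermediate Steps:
w(t, x) = 6*t (w(t, x) = t*6 = 6*t)
j(T) = -7 + 4*T (j(T) = -3 + ((T + T)*(T + (T - 1*2)))/T = -3 + ((2*T)*(T + (T - 2)))/T = -3 + ((2*T)*(T + (-2 + T)))/T = -3 + ((2*T)*(-2 + 2*T))/T = -3 + (2*T*(-2 + 2*T))/T = -3 + (-4 + 4*T) = -7 + 4*T)
(-40 + w(0, -7))*n(j(6)) = (-40 + 6*0)*1 = (-40 + 0)*1 = -40*1 = -40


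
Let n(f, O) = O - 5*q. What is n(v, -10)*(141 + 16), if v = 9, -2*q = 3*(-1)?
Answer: -5495/2 ≈ -2747.5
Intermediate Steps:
q = 3/2 (q = -3*(-1)/2 = -½*(-3) = 3/2 ≈ 1.5000)
n(f, O) = -15/2 + O (n(f, O) = O - 5*3/2 = O - 15/2 = -15/2 + O)
n(v, -10)*(141 + 16) = (-15/2 - 10)*(141 + 16) = -35/2*157 = -5495/2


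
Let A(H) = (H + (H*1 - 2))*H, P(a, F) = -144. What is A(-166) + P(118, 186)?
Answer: 55300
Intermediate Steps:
A(H) = H*(-2 + 2*H) (A(H) = (H + (H - 2))*H = (H + (-2 + H))*H = (-2 + 2*H)*H = H*(-2 + 2*H))
A(-166) + P(118, 186) = 2*(-166)*(-1 - 166) - 144 = 2*(-166)*(-167) - 144 = 55444 - 144 = 55300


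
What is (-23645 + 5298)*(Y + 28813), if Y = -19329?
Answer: -174002948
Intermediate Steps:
(-23645 + 5298)*(Y + 28813) = (-23645 + 5298)*(-19329 + 28813) = -18347*9484 = -174002948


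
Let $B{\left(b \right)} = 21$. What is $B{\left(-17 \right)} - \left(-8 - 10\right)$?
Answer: $39$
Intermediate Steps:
$B{\left(-17 \right)} - \left(-8 - 10\right) = 21 - \left(-8 - 10\right) = 21 - -18 = 21 + 18 = 39$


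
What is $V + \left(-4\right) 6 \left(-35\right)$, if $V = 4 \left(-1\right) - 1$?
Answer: $835$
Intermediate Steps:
$V = -5$ ($V = -4 - 1 = -5$)
$V + \left(-4\right) 6 \left(-35\right) = -5 + \left(-4\right) 6 \left(-35\right) = -5 - -840 = -5 + 840 = 835$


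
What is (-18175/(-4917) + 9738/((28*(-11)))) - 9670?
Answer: -667585453/68838 ≈ -9697.9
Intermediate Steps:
(-18175/(-4917) + 9738/((28*(-11)))) - 9670 = (-18175*(-1/4917) + 9738/(-308)) - 9670 = (18175/4917 + 9738*(-1/308)) - 9670 = (18175/4917 - 4869/154) - 9670 = -1921993/68838 - 9670 = -667585453/68838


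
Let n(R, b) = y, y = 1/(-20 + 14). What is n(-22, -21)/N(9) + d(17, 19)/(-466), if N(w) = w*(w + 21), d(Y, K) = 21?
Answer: -17243/377460 ≈ -0.045682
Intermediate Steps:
N(w) = w*(21 + w)
y = -1/6 (y = 1/(-6) = -1/6 ≈ -0.16667)
n(R, b) = -1/6
n(-22, -21)/N(9) + d(17, 19)/(-466) = -1/(9*(21 + 9))/6 + 21/(-466) = -1/(6*(9*30)) + 21*(-1/466) = -1/6/270 - 21/466 = -1/6*1/270 - 21/466 = -1/1620 - 21/466 = -17243/377460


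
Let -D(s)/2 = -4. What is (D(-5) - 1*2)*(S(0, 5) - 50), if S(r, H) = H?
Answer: -270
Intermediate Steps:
D(s) = 8 (D(s) = -2*(-4) = 8)
(D(-5) - 1*2)*(S(0, 5) - 50) = (8 - 1*2)*(5 - 50) = (8 - 2)*(-45) = 6*(-45) = -270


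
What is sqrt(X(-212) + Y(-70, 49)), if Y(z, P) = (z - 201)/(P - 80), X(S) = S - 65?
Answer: 6*I*sqrt(7161)/31 ≈ 16.379*I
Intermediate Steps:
X(S) = -65 + S
Y(z, P) = (-201 + z)/(-80 + P)
sqrt(X(-212) + Y(-70, 49)) = sqrt((-65 - 212) + (-201 - 70)/(-80 + 49)) = sqrt(-277 - 271/(-31)) = sqrt(-277 - 1/31*(-271)) = sqrt(-277 + 271/31) = sqrt(-8316/31) = 6*I*sqrt(7161)/31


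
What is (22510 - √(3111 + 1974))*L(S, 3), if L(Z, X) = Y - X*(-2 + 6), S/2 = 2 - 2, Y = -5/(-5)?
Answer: -247610 + 33*√565 ≈ -2.4683e+5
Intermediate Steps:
Y = 1 (Y = -5*(-⅕) = 1)
S = 0 (S = 2*(2 - 2) = 2*0 = 0)
L(Z, X) = 1 - 4*X (L(Z, X) = 1 - X*(-2 + 6) = 1 - X*4 = 1 - 4*X)
(22510 - √(3111 + 1974))*L(S, 3) = (22510 - √(3111 + 1974))*(1 - 4*3) = (22510 - √5085)*(1 - 12) = (22510 - 3*√565)*(-11) = -247610 + 33*√565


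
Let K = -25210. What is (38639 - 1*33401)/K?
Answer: -2619/12605 ≈ -0.20777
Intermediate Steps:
(38639 - 1*33401)/K = (38639 - 1*33401)/(-25210) = (38639 - 33401)*(-1/25210) = 5238*(-1/25210) = -2619/12605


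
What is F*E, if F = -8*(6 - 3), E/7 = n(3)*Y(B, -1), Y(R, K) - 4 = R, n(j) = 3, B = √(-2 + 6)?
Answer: -3024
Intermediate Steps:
B = 2 (B = √4 = 2)
Y(R, K) = 4 + R
E = 126 (E = 7*(3*(4 + 2)) = 7*(3*6) = 7*18 = 126)
F = -24 (F = -8*3 = -24)
F*E = -24*126 = -3024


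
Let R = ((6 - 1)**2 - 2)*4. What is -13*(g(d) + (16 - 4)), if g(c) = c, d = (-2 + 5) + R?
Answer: -1391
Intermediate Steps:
R = 92 (R = (5**2 - 2)*4 = (25 - 2)*4 = 23*4 = 92)
d = 95 (d = (-2 + 5) + 92 = 3 + 92 = 95)
-13*(g(d) + (16 - 4)) = -13*(95 + (16 - 4)) = -13*(95 + 12) = -13*107 = -1391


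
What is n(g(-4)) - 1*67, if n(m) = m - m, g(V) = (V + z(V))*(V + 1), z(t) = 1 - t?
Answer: -67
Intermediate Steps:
g(V) = 1 + V (g(V) = (V + (1 - V))*(V + 1) = 1*(1 + V) = 1 + V)
n(m) = 0
n(g(-4)) - 1*67 = 0 - 1*67 = 0 - 67 = -67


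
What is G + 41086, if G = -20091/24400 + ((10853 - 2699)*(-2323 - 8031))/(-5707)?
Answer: 7781150699863/139250800 ≈ 55879.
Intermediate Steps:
G = 2059892331063/139250800 (G = -20091*1/24400 + (8154*(-10354))*(-1/5707) = -20091/24400 - 84426516*(-1/5707) = -20091/24400 + 84426516/5707 = 2059892331063/139250800 ≈ 14793.)
G + 41086 = 2059892331063/139250800 + 41086 = 7781150699863/139250800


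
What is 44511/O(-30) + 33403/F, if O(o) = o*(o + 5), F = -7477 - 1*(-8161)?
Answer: 9249629/85500 ≈ 108.18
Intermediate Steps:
F = 684 (F = -7477 + 8161 = 684)
O(o) = o*(5 + o)
44511/O(-30) + 33403/F = 44511/((-30*(5 - 30))) + 33403/684 = 44511/((-30*(-25))) + 33403*(1/684) = 44511/750 + 33403/684 = 44511*(1/750) + 33403/684 = 14837/250 + 33403/684 = 9249629/85500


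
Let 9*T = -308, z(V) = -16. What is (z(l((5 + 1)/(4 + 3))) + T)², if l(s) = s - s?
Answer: 204304/81 ≈ 2522.3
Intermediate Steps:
l(s) = 0
T = -308/9 (T = (⅑)*(-308) = -308/9 ≈ -34.222)
(z(l((5 + 1)/(4 + 3))) + T)² = (-16 - 308/9)² = (-452/9)² = 204304/81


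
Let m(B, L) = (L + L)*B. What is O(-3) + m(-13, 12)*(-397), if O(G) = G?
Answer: 123861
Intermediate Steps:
m(B, L) = 2*B*L (m(B, L) = (2*L)*B = 2*B*L)
O(-3) + m(-13, 12)*(-397) = -3 + (2*(-13)*12)*(-397) = -3 - 312*(-397) = -3 + 123864 = 123861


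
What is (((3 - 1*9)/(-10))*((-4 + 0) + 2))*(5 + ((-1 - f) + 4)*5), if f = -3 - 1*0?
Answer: -42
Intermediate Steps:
f = -3 (f = -3 + 0 = -3)
(((3 - 1*9)/(-10))*((-4 + 0) + 2))*(5 + ((-1 - f) + 4)*5) = (((3 - 1*9)/(-10))*((-4 + 0) + 2))*(5 + ((-1 - 1*(-3)) + 4)*5) = (((3 - 9)*(-⅒))*(-4 + 2))*(5 + ((-1 + 3) + 4)*5) = (-6*(-⅒)*(-2))*(5 + (2 + 4)*5) = ((⅗)*(-2))*(5 + 6*5) = -6*(5 + 30)/5 = -6/5*35 = -42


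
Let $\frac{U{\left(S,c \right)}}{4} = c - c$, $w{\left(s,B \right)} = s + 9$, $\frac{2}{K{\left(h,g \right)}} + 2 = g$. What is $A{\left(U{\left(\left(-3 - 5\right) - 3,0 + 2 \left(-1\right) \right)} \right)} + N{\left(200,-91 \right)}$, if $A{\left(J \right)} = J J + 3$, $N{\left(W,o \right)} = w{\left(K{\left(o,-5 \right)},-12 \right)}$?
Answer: $\frac{82}{7} \approx 11.714$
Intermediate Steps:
$K{\left(h,g \right)} = \frac{2}{-2 + g}$
$w{\left(s,B \right)} = 9 + s$
$N{\left(W,o \right)} = \frac{61}{7}$ ($N{\left(W,o \right)} = 9 + \frac{2}{-2 - 5} = 9 + \frac{2}{-7} = 9 + 2 \left(- \frac{1}{7}\right) = 9 - \frac{2}{7} = \frac{61}{7}$)
$U{\left(S,c \right)} = 0$ ($U{\left(S,c \right)} = 4 \left(c - c\right) = 4 \cdot 0 = 0$)
$A{\left(J \right)} = 3 + J^{2}$ ($A{\left(J \right)} = J^{2} + 3 = 3 + J^{2}$)
$A{\left(U{\left(\left(-3 - 5\right) - 3,0 + 2 \left(-1\right) \right)} \right)} + N{\left(200,-91 \right)} = \left(3 + 0^{2}\right) + \frac{61}{7} = \left(3 + 0\right) + \frac{61}{7} = 3 + \frac{61}{7} = \frac{82}{7}$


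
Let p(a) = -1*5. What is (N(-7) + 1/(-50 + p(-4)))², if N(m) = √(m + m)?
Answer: (1 - 55*I*√14)²/3025 ≈ -14.0 - 0.13606*I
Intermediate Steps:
p(a) = -5
N(m) = √2*√m (N(m) = √(2*m) = √2*√m)
(N(-7) + 1/(-50 + p(-4)))² = (√2*√(-7) + 1/(-50 - 5))² = (√2*(I*√7) + 1/(-55))² = (I*√14 - 1/55)² = (-1/55 + I*√14)²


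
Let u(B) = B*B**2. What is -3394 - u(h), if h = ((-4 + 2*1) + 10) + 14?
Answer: -14042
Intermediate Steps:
h = 22 (h = ((-4 + 2) + 10) + 14 = (-2 + 10) + 14 = 8 + 14 = 22)
u(B) = B**3
-3394 - u(h) = -3394 - 1*22**3 = -3394 - 1*10648 = -3394 - 10648 = -14042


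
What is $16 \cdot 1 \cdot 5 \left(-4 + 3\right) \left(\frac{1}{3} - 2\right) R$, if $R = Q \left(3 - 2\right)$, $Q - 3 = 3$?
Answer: $800$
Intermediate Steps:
$Q = 6$ ($Q = 3 + 3 = 6$)
$R = 6$ ($R = 6 \left(3 - 2\right) = 6 \cdot 1 = 6$)
$16 \cdot 1 \cdot 5 \left(-4 + 3\right) \left(\frac{1}{3} - 2\right) R = 16 \cdot 1 \cdot 5 \left(-4 + 3\right) \left(\frac{1}{3} - 2\right) 6 = 16 \cdot 5 \left(- (\frac{1}{3} - 2)\right) 6 = 16 \cdot 5 \left(\left(-1\right) \left(- \frac{5}{3}\right)\right) 6 = 16 \cdot 5 \cdot \frac{5}{3} \cdot 6 = 16 \cdot \frac{25}{3} \cdot 6 = \frac{400}{3} \cdot 6 = 800$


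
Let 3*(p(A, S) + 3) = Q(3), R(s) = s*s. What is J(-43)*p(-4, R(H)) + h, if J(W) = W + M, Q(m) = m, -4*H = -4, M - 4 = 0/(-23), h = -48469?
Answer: -48391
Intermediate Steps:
M = 4 (M = 4 + 0/(-23) = 4 + 0*(-1/23) = 4 + 0 = 4)
H = 1 (H = -¼*(-4) = 1)
R(s) = s²
p(A, S) = -2 (p(A, S) = -3 + (⅓)*3 = -3 + 1 = -2)
J(W) = 4 + W (J(W) = W + 4 = 4 + W)
J(-43)*p(-4, R(H)) + h = (4 - 43)*(-2) - 48469 = -39*(-2) - 48469 = 78 - 48469 = -48391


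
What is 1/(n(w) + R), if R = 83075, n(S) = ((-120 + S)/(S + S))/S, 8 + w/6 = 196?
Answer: 17672/1468101407 ≈ 1.2037e-5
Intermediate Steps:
w = 1128 (w = -48 + 6*196 = -48 + 1176 = 1128)
n(S) = (-120 + S)/(2*S²) (n(S) = ((-120 + S)/((2*S)))/S = ((-120 + S)*(1/(2*S)))/S = ((-120 + S)/(2*S))/S = (-120 + S)/(2*S²))
1/(n(w) + R) = 1/((½)*(-120 + 1128)/1128² + 83075) = 1/((½)*(1/1272384)*1008 + 83075) = 1/(7/17672 + 83075) = 1/(1468101407/17672) = 17672/1468101407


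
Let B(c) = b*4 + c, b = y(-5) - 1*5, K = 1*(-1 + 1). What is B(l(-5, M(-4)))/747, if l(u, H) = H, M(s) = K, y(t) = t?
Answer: -40/747 ≈ -0.053548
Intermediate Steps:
K = 0 (K = 1*0 = 0)
b = -10 (b = -5 - 1*5 = -5 - 5 = -10)
M(s) = 0
B(c) = -40 + c (B(c) = -10*4 + c = -40 + c)
B(l(-5, M(-4)))/747 = (-40 + 0)/747 = -40*1/747 = -40/747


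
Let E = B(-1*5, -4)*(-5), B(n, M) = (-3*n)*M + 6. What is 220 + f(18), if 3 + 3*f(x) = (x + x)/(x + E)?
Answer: 5257/24 ≈ 219.04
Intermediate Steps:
B(n, M) = 6 - 3*M*n (B(n, M) = -3*M*n + 6 = 6 - 3*M*n)
E = 270 (E = (6 - 3*(-4)*(-1*5))*(-5) = (6 - 3*(-4)*(-5))*(-5) = (6 - 60)*(-5) = -54*(-5) = 270)
f(x) = -1 + 2*x/(3*(270 + x)) (f(x) = -1 + ((x + x)/(x + 270))/3 = -1 + ((2*x)/(270 + x))/3 = -1 + (2*x/(270 + x))/3 = -1 + 2*x/(3*(270 + x)))
220 + f(18) = 220 + (-810 - 1*18)/(3*(270 + 18)) = 220 + (⅓)*(-810 - 18)/288 = 220 + (⅓)*(1/288)*(-828) = 220 - 23/24 = 5257/24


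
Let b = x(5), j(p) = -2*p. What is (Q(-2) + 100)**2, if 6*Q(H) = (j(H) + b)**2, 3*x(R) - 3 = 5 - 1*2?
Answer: 11236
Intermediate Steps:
x(R) = 2 (x(R) = 1 + (5 - 1*2)/3 = 1 + (5 - 2)/3 = 1 + (1/3)*3 = 1 + 1 = 2)
b = 2
Q(H) = (2 - 2*H)**2/6 (Q(H) = (-2*H + 2)**2/6 = (2 - 2*H)**2/6)
(Q(-2) + 100)**2 = (2*(-1 - 2)**2/3 + 100)**2 = ((2/3)*(-3)**2 + 100)**2 = ((2/3)*9 + 100)**2 = (6 + 100)**2 = 106**2 = 11236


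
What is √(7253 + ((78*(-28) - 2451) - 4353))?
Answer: I*√1735 ≈ 41.653*I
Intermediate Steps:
√(7253 + ((78*(-28) - 2451) - 4353)) = √(7253 + ((-2184 - 2451) - 4353)) = √(7253 + (-4635 - 4353)) = √(7253 - 8988) = √(-1735) = I*√1735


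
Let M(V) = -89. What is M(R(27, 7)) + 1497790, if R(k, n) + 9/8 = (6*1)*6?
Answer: 1497701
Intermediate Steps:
R(k, n) = 279/8 (R(k, n) = -9/8 + (6*1)*6 = -9/8 + 6*6 = -9/8 + 36 = 279/8)
M(R(27, 7)) + 1497790 = -89 + 1497790 = 1497701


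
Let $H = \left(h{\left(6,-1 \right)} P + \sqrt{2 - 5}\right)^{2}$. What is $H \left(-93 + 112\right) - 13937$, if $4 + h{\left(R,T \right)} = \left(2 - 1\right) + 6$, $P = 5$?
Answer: $-9719 + 570 i \sqrt{3} \approx -9719.0 + 987.27 i$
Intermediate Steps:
$h{\left(R,T \right)} = 3$ ($h{\left(R,T \right)} = -4 + \left(\left(2 - 1\right) + 6\right) = -4 + \left(1 + 6\right) = -4 + 7 = 3$)
$H = \left(15 + i \sqrt{3}\right)^{2}$ ($H = \left(3 \cdot 5 + \sqrt{2 - 5}\right)^{2} = \left(15 + \sqrt{-3}\right)^{2} = \left(15 + i \sqrt{3}\right)^{2} \approx 222.0 + 51.962 i$)
$H \left(-93 + 112\right) - 13937 = \left(15 + i \sqrt{3}\right)^{2} \left(-93 + 112\right) - 13937 = \left(15 + i \sqrt{3}\right)^{2} \cdot 19 + \left(-24174 + 10237\right) = 19 \left(15 + i \sqrt{3}\right)^{2} - 13937 = -13937 + 19 \left(15 + i \sqrt{3}\right)^{2}$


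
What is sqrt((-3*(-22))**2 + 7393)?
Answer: sqrt(11749) ≈ 108.39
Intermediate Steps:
sqrt((-3*(-22))**2 + 7393) = sqrt(66**2 + 7393) = sqrt(4356 + 7393) = sqrt(11749)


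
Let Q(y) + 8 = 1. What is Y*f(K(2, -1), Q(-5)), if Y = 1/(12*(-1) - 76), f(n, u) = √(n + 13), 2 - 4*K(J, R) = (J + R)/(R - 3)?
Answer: -√217/352 ≈ -0.041849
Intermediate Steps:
K(J, R) = ½ - (J + R)/(4*(-3 + R)) (K(J, R) = ½ - (J + R)/(4*(R - 3)) = ½ - (J + R)/(4*(-3 + R)))
Q(y) = -7 (Q(y) = -8 + 1 = -7)
f(n, u) = √(13 + n)
Y = -1/88 (Y = 1/(-12 - 76) = 1/(-88) = -1/88 ≈ -0.011364)
Y*f(K(2, -1), Q(-5)) = -√(13 + (-6 - 1 - 1*2)/(4*(-3 - 1)))/88 = -√(13 + (¼)*(-6 - 1 - 2)/(-4))/88 = -√(13 + (¼)*(-¼)*(-9))/88 = -√(13 + 9/16)/88 = -√217/352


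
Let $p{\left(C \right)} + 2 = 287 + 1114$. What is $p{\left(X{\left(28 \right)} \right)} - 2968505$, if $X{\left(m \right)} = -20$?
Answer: $-2967106$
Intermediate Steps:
$p{\left(C \right)} = 1399$ ($p{\left(C \right)} = -2 + \left(287 + 1114\right) = -2 + 1401 = 1399$)
$p{\left(X{\left(28 \right)} \right)} - 2968505 = 1399 - 2968505 = -2967106$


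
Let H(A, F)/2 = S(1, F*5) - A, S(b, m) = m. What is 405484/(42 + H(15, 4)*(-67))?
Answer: -101371/157 ≈ -645.67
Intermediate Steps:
H(A, F) = -2*A + 10*F (H(A, F) = 2*(F*5 - A) = 2*(5*F - A) = 2*(-A + 5*F) = -2*A + 10*F)
405484/(42 + H(15, 4)*(-67)) = 405484/(42 + (-2*15 + 10*4)*(-67)) = 405484/(42 + (-30 + 40)*(-67)) = 405484/(42 + 10*(-67)) = 405484/(42 - 670) = 405484/(-628) = 405484*(-1/628) = -101371/157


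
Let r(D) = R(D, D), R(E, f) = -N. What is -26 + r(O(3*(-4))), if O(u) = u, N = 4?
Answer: -30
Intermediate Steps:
R(E, f) = -4 (R(E, f) = -1*4 = -4)
r(D) = -4
-26 + r(O(3*(-4))) = -26 - 4 = -30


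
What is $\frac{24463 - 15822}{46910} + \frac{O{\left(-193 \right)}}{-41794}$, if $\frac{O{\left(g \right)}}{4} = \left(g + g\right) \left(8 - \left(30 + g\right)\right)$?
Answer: $\frac{6373253897}{980278270} \approx 6.5015$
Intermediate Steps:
$O{\left(g \right)} = 8 g \left(-22 - g\right)$ ($O{\left(g \right)} = 4 \left(g + g\right) \left(8 - \left(30 + g\right)\right) = 4 \cdot 2 g \left(-22 - g\right) = 8 g \left(-22 - g\right)$)
$\frac{24463 - 15822}{46910} + \frac{O{\left(-193 \right)}}{-41794} = \frac{24463 - 15822}{46910} + \frac{\left(-8\right) \left(-193\right) \left(22 - 193\right)}{-41794} = 8641 \cdot \frac{1}{46910} + \left(-8\right) \left(-193\right) \left(-171\right) \left(- \frac{1}{41794}\right) = \frac{8641}{46910} - - \frac{132012}{20897} = \frac{8641}{46910} + \frac{132012}{20897} = \frac{6373253897}{980278270}$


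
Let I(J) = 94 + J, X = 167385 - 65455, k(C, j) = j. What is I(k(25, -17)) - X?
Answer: -101853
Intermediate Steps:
X = 101930
I(k(25, -17)) - X = (94 - 17) - 1*101930 = 77 - 101930 = -101853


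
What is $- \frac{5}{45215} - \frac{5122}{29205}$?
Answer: $- \frac{46347451}{264100815} \approx -0.17549$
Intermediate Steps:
$- \frac{5}{45215} - \frac{5122}{29205} = \left(-5\right) \frac{1}{45215} - \frac{5122}{29205} = - \frac{1}{9043} - \frac{5122}{29205} = - \frac{46347451}{264100815}$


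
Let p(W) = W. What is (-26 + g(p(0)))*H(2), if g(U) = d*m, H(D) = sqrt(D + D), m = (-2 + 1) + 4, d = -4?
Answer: -76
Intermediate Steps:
m = 3 (m = -1 + 4 = 3)
H(D) = sqrt(2)*sqrt(D) (H(D) = sqrt(2*D) = sqrt(2)*sqrt(D))
g(U) = -12 (g(U) = -4*3 = -12)
(-26 + g(p(0)))*H(2) = (-26 - 12)*(sqrt(2)*sqrt(2)) = -38*2 = -76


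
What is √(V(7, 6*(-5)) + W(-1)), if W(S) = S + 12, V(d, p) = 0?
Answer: √11 ≈ 3.3166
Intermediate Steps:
W(S) = 12 + S
√(V(7, 6*(-5)) + W(-1)) = √(0 + (12 - 1)) = √(0 + 11) = √11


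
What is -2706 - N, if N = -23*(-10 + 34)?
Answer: -2154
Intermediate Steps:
N = -552 (N = -23*24 = -552)
-2706 - N = -2706 - 1*(-552) = -2706 + 552 = -2154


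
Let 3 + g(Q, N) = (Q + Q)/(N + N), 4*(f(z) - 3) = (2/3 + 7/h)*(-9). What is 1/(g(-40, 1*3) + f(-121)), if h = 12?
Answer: -48/775 ≈ -0.061935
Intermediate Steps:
f(z) = 3/16 (f(z) = 3 + ((2/3 + 7/12)*(-9))/4 = 3 + ((5/4)*(-9))/4 = 3 + (1/4)*(-45/4) = 3 - 45/16 = 3/16)
g(Q, N) = -3 + Q/N (g(Q, N) = -3 + (Q + Q)/(N + N) = -3 + (2*Q)/((2*N)) = -3 + (2*Q)*(1/(2*N)) = -3 + Q/N)
1/(g(-40, 1*3) + f(-121)) = 1/((-3 - 40/(1*3)) + 3/16) = 1/((-3 - 40/3) + 3/16) = 1/(-49/3 + 3/16) = 1/(-775/48) = -48/775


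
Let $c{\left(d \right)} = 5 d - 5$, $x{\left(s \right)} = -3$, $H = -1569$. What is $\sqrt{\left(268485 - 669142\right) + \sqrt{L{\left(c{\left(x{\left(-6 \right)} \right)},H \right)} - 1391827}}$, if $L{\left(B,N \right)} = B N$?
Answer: $\sqrt{-400657 + i \sqrt{1360447}} \approx 0.921 + 632.98 i$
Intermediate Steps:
$c{\left(d \right)} = -5 + 5 d$
$\sqrt{\left(268485 - 669142\right) + \sqrt{L{\left(c{\left(x{\left(-6 \right)} \right)},H \right)} - 1391827}} = \sqrt{\left(268485 - 669142\right) + \sqrt{\left(-5 + 5 \left(-3\right)\right) \left(-1569\right) - 1391827}} = \sqrt{\left(268485 - 669142\right) + \sqrt{\left(-5 - 15\right) \left(-1569\right) - 1391827}} = \sqrt{-400657 + \sqrt{\left(-20\right) \left(-1569\right) - 1391827}} = \sqrt{-400657 + \sqrt{31380 - 1391827}} = \sqrt{-400657 + \sqrt{-1360447}} = \sqrt{-400657 + i \sqrt{1360447}}$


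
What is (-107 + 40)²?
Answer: 4489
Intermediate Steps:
(-107 + 40)² = (-67)² = 4489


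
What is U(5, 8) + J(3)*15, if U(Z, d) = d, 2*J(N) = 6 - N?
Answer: 61/2 ≈ 30.500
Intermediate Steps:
J(N) = 3 - N/2 (J(N) = (6 - N)/2 = 3 - N/2)
U(5, 8) + J(3)*15 = 8 + (3 - ½*3)*15 = 8 + (3 - 3/2)*15 = 8 + (3/2)*15 = 8 + 45/2 = 61/2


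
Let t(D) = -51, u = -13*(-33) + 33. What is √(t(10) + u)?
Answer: √411 ≈ 20.273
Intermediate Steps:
u = 462 (u = 429 + 33 = 462)
√(t(10) + u) = √(-51 + 462) = √411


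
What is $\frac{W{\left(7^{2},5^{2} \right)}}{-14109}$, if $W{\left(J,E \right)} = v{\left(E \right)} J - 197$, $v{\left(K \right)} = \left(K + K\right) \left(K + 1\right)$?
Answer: $- \frac{63503}{14109} \approx -4.5009$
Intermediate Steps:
$v{\left(K \right)} = 2 K \left(1 + K\right)$
$W{\left(J,E \right)} = -197 + 2 E J \left(1 + E\right)$ ($W{\left(J,E \right)} = 2 E \left(1 + E\right) J - 197 = 2 E J \left(1 + E\right) - 197 = -197 + 2 E J \left(1 + E\right)$)
$\frac{W{\left(7^{2},5^{2} \right)}}{-14109} = \frac{-197 + 2 \cdot 5^{2} \cdot 7^{2} \left(1 + 5^{2}\right)}{-14109} = \left(-197 + 2 \cdot 25 \cdot 49 \left(1 + 25\right)\right) \left(- \frac{1}{14109}\right) = \left(-197 + 2 \cdot 25 \cdot 49 \cdot 26\right) \left(- \frac{1}{14109}\right) = \left(-197 + 63700\right) \left(- \frac{1}{14109}\right) = 63503 \left(- \frac{1}{14109}\right) = - \frac{63503}{14109}$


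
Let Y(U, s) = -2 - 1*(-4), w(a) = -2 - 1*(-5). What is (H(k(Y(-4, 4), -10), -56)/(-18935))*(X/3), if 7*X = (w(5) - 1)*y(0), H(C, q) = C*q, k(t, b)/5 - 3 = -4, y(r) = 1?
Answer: -16/11361 ≈ -0.0014083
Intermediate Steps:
w(a) = 3 (w(a) = -2 + 5 = 3)
Y(U, s) = 2 (Y(U, s) = -2 + 4 = 2)
k(t, b) = -5 (k(t, b) = 15 + 5*(-4) = 15 - 20 = -5)
X = 2/7 (X = ((3 - 1)*1)/7 = (2*1)/7 = (⅐)*2 = 2/7 ≈ 0.28571)
(H(k(Y(-4, 4), -10), -56)/(-18935))*(X/3) = (-5*(-56)/(-18935))*((2/7)/3) = (280*(-1/18935))*((2/7)*(⅓)) = -8/541*2/21 = -16/11361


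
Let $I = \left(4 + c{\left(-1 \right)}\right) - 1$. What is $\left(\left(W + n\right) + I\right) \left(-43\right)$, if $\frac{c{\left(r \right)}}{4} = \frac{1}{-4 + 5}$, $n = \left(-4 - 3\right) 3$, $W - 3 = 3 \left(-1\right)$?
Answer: $602$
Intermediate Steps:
$W = 0$ ($W = 3 + 3 \left(-1\right) = 3 - 3 = 0$)
$n = -21$ ($n = \left(-7\right) 3 = -21$)
$c{\left(r \right)} = 4$ ($c{\left(r \right)} = \frac{4}{-4 + 5} = \frac{4}{1} = 4 \cdot 1 = 4$)
$I = 7$ ($I = \left(4 + 4\right) - 1 = 8 - 1 = 7$)
$\left(\left(W + n\right) + I\right) \left(-43\right) = \left(\left(0 - 21\right) + 7\right) \left(-43\right) = \left(-21 + 7\right) \left(-43\right) = \left(-14\right) \left(-43\right) = 602$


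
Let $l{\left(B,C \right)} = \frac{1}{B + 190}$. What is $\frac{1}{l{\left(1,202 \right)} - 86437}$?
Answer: $- \frac{191}{16509466} \approx -1.1569 \cdot 10^{-5}$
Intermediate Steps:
$l{\left(B,C \right)} = \frac{1}{190 + B}$
$\frac{1}{l{\left(1,202 \right)} - 86437} = \frac{1}{\frac{1}{190 + 1} - 86437} = \frac{1}{\frac{1}{191} - 86437} = \frac{1}{- \frac{16509466}{191}} = - \frac{191}{16509466}$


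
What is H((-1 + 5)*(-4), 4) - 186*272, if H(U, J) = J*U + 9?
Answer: -50647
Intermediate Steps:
H(U, J) = 9 + J*U
H((-1 + 5)*(-4), 4) - 186*272 = (9 + 4*((-1 + 5)*(-4))) - 186*272 = (9 + 4*(4*(-4))) - 50592 = (9 + 4*(-16)) - 50592 = (9 - 64) - 50592 = -55 - 50592 = -50647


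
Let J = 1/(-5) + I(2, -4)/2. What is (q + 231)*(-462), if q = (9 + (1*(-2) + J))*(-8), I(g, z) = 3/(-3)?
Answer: -417186/5 ≈ -83437.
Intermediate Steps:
I(g, z) = -1 (I(g, z) = 3*(-⅓) = -1)
J = -7/10 (J = 1/(-5) - 1/2 = 1*(-⅕) - 1*½ = -⅕ - ½ = -7/10 ≈ -0.70000)
q = -252/5 (q = (9 + (1*(-2) - 7/10))*(-8) = (9 + (-2 - 7/10))*(-8) = (9 - 27/10)*(-8) = (63/10)*(-8) = -252/5 ≈ -50.400)
(q + 231)*(-462) = (-252/5 + 231)*(-462) = (903/5)*(-462) = -417186/5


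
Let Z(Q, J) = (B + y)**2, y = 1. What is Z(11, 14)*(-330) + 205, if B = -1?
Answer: 205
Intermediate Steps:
Z(Q, J) = 0 (Z(Q, J) = (-1 + 1)**2 = 0**2 = 0)
Z(11, 14)*(-330) + 205 = 0*(-330) + 205 = 0 + 205 = 205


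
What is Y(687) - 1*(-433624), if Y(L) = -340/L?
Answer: 297899348/687 ≈ 4.3362e+5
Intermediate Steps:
Y(687) - 1*(-433624) = -340/687 - 1*(-433624) = -340*1/687 + 433624 = -340/687 + 433624 = 297899348/687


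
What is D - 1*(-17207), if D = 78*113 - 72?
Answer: 25949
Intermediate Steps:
D = 8742 (D = 8814 - 72 = 8742)
D - 1*(-17207) = 8742 - 1*(-17207) = 8742 + 17207 = 25949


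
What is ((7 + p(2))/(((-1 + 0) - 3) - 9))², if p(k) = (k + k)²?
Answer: 529/169 ≈ 3.1302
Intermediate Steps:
p(k) = 4*k² (p(k) = (2*k)² = 4*k²)
((7 + p(2))/(((-1 + 0) - 3) - 9))² = ((7 + 4*2²)/(((-1 + 0) - 3) - 9))² = ((7 + 4*4)/((-1 - 3) - 9))² = ((7 + 16)/(-4 - 9))² = (23/(-13))² = (23*(-1/13))² = (-23/13)² = 529/169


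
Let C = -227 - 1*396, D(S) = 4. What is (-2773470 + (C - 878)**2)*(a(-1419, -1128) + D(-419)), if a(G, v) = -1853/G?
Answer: -3918611101/1419 ≈ -2.7615e+6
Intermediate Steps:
C = -623 (C = -227 - 396 = -623)
(-2773470 + (C - 878)**2)*(a(-1419, -1128) + D(-419)) = (-2773470 + (-623 - 878)**2)*(-1853/(-1419) + 4) = (-2773470 + (-1501)**2)*(-1853*(-1/1419) + 4) = (-2773470 + 2253001)*(1853/1419 + 4) = -520469*7529/1419 = -3918611101/1419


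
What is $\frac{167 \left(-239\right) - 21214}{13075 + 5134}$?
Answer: $- \frac{61127}{18209} \approx -3.357$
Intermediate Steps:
$\frac{167 \left(-239\right) - 21214}{13075 + 5134} = \frac{-39913 - 21214}{18209} = \left(-61127\right) \frac{1}{18209} = - \frac{61127}{18209}$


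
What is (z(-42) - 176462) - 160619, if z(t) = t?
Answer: -337123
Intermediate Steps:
(z(-42) - 176462) - 160619 = (-42 - 176462) - 160619 = -176504 - 160619 = -337123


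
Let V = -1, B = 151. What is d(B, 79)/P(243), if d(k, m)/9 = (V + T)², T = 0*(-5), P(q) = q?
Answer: 1/27 ≈ 0.037037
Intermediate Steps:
T = 0
d(k, m) = 9 (d(k, m) = 9*(-1 + 0)² = 9*(-1)² = 9*1 = 9)
d(B, 79)/P(243) = 9/243 = 9*(1/243) = 1/27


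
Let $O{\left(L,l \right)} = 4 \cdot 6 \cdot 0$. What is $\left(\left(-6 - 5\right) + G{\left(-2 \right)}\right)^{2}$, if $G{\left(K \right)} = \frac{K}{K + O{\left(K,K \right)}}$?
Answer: $100$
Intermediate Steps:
$O{\left(L,l \right)} = 0$ ($O{\left(L,l \right)} = 24 \cdot 0 = 0$)
$G{\left(K \right)} = 1$ ($G{\left(K \right)} = \frac{K}{K + 0} = \frac{K}{K} = 1$)
$\left(\left(-6 - 5\right) + G{\left(-2 \right)}\right)^{2} = \left(\left(-6 - 5\right) + 1\right)^{2} = \left(-11 + 1\right)^{2} = \left(-10\right)^{2} = 100$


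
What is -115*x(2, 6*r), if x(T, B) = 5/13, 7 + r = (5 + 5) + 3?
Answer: -575/13 ≈ -44.231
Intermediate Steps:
r = 6 (r = -7 + ((5 + 5) + 3) = -7 + (10 + 3) = -7 + 13 = 6)
x(T, B) = 5/13 (x(T, B) = 5*(1/13) = 5/13)
-115*x(2, 6*r) = -115*5/13 = -575/13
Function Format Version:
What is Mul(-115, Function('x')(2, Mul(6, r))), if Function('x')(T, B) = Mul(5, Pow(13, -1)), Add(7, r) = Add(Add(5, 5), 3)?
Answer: Rational(-575, 13) ≈ -44.231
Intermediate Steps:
r = 6 (r = Add(-7, Add(Add(5, 5), 3)) = Add(-7, Add(10, 3)) = Add(-7, 13) = 6)
Function('x')(T, B) = Rational(5, 13) (Function('x')(T, B) = Mul(5, Rational(1, 13)) = Rational(5, 13))
Mul(-115, Function('x')(2, Mul(6, r))) = Mul(-115, Rational(5, 13)) = Rational(-575, 13)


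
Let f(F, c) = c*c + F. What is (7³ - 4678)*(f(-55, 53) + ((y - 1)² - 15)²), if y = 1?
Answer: -12913965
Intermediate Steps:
f(F, c) = F + c² (f(F, c) = c² + F = F + c²)
(7³ - 4678)*(f(-55, 53) + ((y - 1)² - 15)²) = (7³ - 4678)*((-55 + 53²) + ((1 - 1)² - 15)²) = (343 - 4678)*((-55 + 2809) + (0² - 15)²) = -4335*(2754 + (0 - 15)²) = -4335*(2754 + (-15)²) = -4335*(2754 + 225) = -4335*2979 = -12913965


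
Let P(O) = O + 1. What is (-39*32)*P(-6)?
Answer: 6240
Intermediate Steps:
P(O) = 1 + O
(-39*32)*P(-6) = (-39*32)*(1 - 6) = -1248*(-5) = 6240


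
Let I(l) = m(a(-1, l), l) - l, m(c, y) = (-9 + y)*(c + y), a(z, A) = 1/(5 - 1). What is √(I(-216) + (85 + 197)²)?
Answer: 9*√6335/2 ≈ 358.17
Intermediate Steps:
a(z, A) = ¼ (a(z, A) = 1/4 = ¼)
I(l) = -9/4 + l² - 39*l/4 (I(l) = (l² - 9*¼ - 9*l + l/4) - l = (l² - 9/4 - 9*l + l/4) - l = (-9/4 + l² - 35*l/4) - l = -9/4 + l² - 39*l/4)
√(I(-216) + (85 + 197)²) = √((-9/4 + (-216)² - 39/4*(-216)) + (85 + 197)²) = √((-9/4 + 46656 + 2106) + 282²) = √(195039/4 + 79524) = √(513135/4) = 9*√6335/2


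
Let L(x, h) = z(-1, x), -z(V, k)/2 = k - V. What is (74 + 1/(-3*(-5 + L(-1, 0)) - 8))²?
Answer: 269361/49 ≈ 5497.2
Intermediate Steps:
z(V, k) = -2*k + 2*V (z(V, k) = -2*(k - V) = -2*k + 2*V)
L(x, h) = -2 - 2*x (L(x, h) = -2*x + 2*(-1) = -2*x - 2 = -2 - 2*x)
(74 + 1/(-3*(-5 + L(-1, 0)) - 8))² = (74 + 1/(-3*(-5 + (-2 - 2*(-1))) - 8))² = (74 + 1/(-3*(-5 + (-2 + 2)) - 8))² = (74 + 1/(-3*(-5 + 0) - 8))² = (74 + 1/(-3*(-5) - 8))² = (74 + 1/(15 - 8))² = (74 + 1/7)² = (74 + ⅐)² = (519/7)² = 269361/49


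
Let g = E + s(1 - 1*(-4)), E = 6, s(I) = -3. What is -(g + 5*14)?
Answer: -73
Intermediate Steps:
g = 3 (g = 6 - 3 = 3)
-(g + 5*14) = -(3 + 5*14) = -(3 + 70) = -1*73 = -73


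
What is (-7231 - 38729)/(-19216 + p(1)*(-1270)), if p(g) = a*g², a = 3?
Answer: 22980/11513 ≈ 1.9960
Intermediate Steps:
p(g) = 3*g²
(-7231 - 38729)/(-19216 + p(1)*(-1270)) = (-7231 - 38729)/(-19216 + (3*1²)*(-1270)) = -45960/(-19216 + (3*1)*(-1270)) = -45960/(-19216 + 3*(-1270)) = -45960/(-19216 - 3810) = -45960/(-23026) = -45960*(-1/23026) = 22980/11513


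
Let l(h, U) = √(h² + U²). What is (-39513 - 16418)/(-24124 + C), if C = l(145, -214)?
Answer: 1349279444/581900555 + 55931*√66821/581900555 ≈ 2.3436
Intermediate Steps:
l(h, U) = √(U² + h²)
C = √66821 (C = √((-214)² + 145²) = √(45796 + 21025) = √66821 ≈ 258.50)
(-39513 - 16418)/(-24124 + C) = (-39513 - 16418)/(-24124 + √66821) = -55931/(-24124 + √66821)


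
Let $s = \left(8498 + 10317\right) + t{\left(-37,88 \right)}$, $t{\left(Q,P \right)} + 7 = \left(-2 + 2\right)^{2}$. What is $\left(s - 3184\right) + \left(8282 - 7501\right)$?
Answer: $16405$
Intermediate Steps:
$t{\left(Q,P \right)} = -7$ ($t{\left(Q,P \right)} = -7 + \left(-2 + 2\right)^{2} = -7 + 0^{2} = -7 + 0 = -7$)
$s = 18808$ ($s = \left(8498 + 10317\right) - 7 = 18815 - 7 = 18808$)
$\left(s - 3184\right) + \left(8282 - 7501\right) = \left(18808 - 3184\right) + \left(8282 - 7501\right) = 15624 + \left(8282 - 7501\right) = 15624 + 781 = 16405$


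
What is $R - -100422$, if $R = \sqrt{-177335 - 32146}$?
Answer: $100422 + i \sqrt{209481} \approx 1.0042 \cdot 10^{5} + 457.69 i$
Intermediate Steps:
$R = i \sqrt{209481}$ ($R = \sqrt{-209481} = i \sqrt{209481} \approx 457.69 i$)
$R - -100422 = i \sqrt{209481} - -100422 = i \sqrt{209481} + 100422 = 100422 + i \sqrt{209481}$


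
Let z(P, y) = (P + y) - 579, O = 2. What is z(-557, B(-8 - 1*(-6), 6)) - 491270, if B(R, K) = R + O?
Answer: -492406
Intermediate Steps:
B(R, K) = 2 + R (B(R, K) = R + 2 = 2 + R)
z(P, y) = -579 + P + y
z(-557, B(-8 - 1*(-6), 6)) - 491270 = (-579 - 557 + (2 + (-8 - 1*(-6)))) - 491270 = (-579 - 557 + (2 + (-8 + 6))) - 491270 = (-579 - 557 + (2 - 2)) - 491270 = (-579 - 557 + 0) - 491270 = -1136 - 491270 = -492406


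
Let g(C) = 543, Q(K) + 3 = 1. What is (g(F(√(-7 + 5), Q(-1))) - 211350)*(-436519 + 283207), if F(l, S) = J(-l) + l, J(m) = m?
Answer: 32319242784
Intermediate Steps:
Q(K) = -2 (Q(K) = -3 + 1 = -2)
F(l, S) = 0 (F(l, S) = -l + l = 0)
(g(F(√(-7 + 5), Q(-1))) - 211350)*(-436519 + 283207) = (543 - 211350)*(-436519 + 283207) = -210807*(-153312) = 32319242784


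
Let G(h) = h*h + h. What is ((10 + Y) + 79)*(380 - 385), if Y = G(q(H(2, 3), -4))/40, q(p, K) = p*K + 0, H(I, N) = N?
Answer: -923/2 ≈ -461.50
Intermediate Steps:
q(p, K) = K*p (q(p, K) = K*p + 0 = K*p)
G(h) = h + h**2 (G(h) = h**2 + h = h + h**2)
Y = 33/10 (Y = ((-4*3)*(1 - 4*3))/40 = -12*(1 - 12)*(1/40) = -12*(-11)*(1/40) = 132*(1/40) = 33/10 ≈ 3.3000)
((10 + Y) + 79)*(380 - 385) = ((10 + 33/10) + 79)*(380 - 385) = (133/10 + 79)*(-5) = (923/10)*(-5) = -923/2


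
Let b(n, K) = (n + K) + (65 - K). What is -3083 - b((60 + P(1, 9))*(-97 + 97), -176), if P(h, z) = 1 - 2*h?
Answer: -3148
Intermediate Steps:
b(n, K) = 65 + n (b(n, K) = (K + n) + (65 - K) = 65 + n)
-3083 - b((60 + P(1, 9))*(-97 + 97), -176) = -3083 - (65 + (60 + (1 - 2*1))*(-97 + 97)) = -3083 - (65 + (60 + (1 - 2))*0) = -3083 - (65 + (60 - 1)*0) = -3083 - (65 + 59*0) = -3083 - (65 + 0) = -3083 - 1*65 = -3083 - 65 = -3148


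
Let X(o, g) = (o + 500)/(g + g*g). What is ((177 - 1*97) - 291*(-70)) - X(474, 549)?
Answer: 3087438263/150975 ≈ 20450.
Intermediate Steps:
X(o, g) = (500 + o)/(g + g**2)
((177 - 1*97) - 291*(-70)) - X(474, 549) = ((177 - 1*97) - 291*(-70)) - (500 + 474)/(549*(1 + 549)) = ((177 - 97) + 20370) - 974/(549*550) = (80 + 20370) - 974/(549*550) = 20450 - 1*487/150975 = 20450 - 487/150975 = 3087438263/150975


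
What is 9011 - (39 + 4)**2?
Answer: 7162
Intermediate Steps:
9011 - (39 + 4)**2 = 9011 - 1*43**2 = 9011 - 1*1849 = 9011 - 1849 = 7162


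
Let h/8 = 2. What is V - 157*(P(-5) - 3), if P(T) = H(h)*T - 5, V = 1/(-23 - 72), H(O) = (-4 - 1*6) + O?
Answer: 566769/95 ≈ 5966.0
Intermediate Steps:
h = 16 (h = 8*2 = 16)
H(O) = -10 + O (H(O) = (-4 - 6) + O = -10 + O)
V = -1/95 (V = 1/(-95) = -1/95 ≈ -0.010526)
P(T) = -5 + 6*T (P(T) = (-10 + 16)*T - 5 = 6*T - 5 = -5 + 6*T)
V - 157*(P(-5) - 3) = -1/95 - 157*((-5 + 6*(-5)) - 3) = -1/95 - 157*((-5 - 30) - 3) = -1/95 - 157*(-35 - 3) = -1/95 - (-5966) = -1/95 - 157*(-38) = -1/95 + 5966 = 566769/95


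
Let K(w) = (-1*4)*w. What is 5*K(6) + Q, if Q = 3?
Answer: -117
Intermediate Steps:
K(w) = -4*w
5*K(6) + Q = 5*(-4*6) + 3 = 5*(-24) + 3 = -120 + 3 = -117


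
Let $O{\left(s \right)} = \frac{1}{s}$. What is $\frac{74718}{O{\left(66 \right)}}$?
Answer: $4931388$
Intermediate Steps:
$\frac{74718}{O{\left(66 \right)}} = \frac{74718}{\frac{1}{66}} = 74718 \frac{1}{\frac{1}{66}} = 74718 \cdot 66 = 4931388$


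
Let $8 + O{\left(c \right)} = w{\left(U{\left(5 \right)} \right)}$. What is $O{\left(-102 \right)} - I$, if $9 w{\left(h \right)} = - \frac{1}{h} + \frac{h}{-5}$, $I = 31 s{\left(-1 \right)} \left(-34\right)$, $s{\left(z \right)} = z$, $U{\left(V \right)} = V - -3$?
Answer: $- \frac{127463}{120} \approx -1062.2$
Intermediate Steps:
$U{\left(V \right)} = 3 + V$ ($U{\left(V \right)} = V + 3 = 3 + V$)
$I = 1054$ ($I = 31 \left(-1\right) \left(-34\right) = \left(-31\right) \left(-34\right) = 1054$)
$w{\left(h \right)} = - \frac{1}{9 h} - \frac{h}{45}$ ($w{\left(h \right)} = \frac{- \frac{1}{h} + \frac{h}{-5}}{9} = \frac{- \frac{1}{h} + h \left(- \frac{1}{5}\right)}{9} = \frac{- \frac{1}{h} - \frac{h}{5}}{9} = - \frac{1}{9 h} - \frac{h}{45}$)
$O{\left(c \right)} = - \frac{983}{120}$ ($O{\left(c \right)} = -8 + \frac{-5 - \left(3 + 5\right)^{2}}{45 \left(3 + 5\right)} = -8 + \frac{-5 - 8^{2}}{45 \cdot 8} = -8 + \frac{1}{45} \cdot \frac{1}{8} \left(-5 - 64\right) = -8 + \frac{1}{45} \cdot \frac{1}{8} \left(-69\right) = -8 - \frac{23}{120} = - \frac{983}{120}$)
$O{\left(-102 \right)} - I = - \frac{983}{120} - 1054 = - \frac{127463}{120}$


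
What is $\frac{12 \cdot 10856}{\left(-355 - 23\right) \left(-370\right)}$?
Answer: $\frac{10856}{11655} \approx 0.93145$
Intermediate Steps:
$\frac{12 \cdot 10856}{\left(-355 - 23\right) \left(-370\right)} = \frac{130272}{\left(-378\right) \left(-370\right)} = \frac{130272}{139860} = 130272 \cdot \frac{1}{139860} = \frac{10856}{11655}$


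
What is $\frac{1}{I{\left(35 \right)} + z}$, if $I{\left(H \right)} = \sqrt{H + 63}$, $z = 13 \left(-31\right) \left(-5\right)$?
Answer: $\frac{2015}{4060127} - \frac{7 \sqrt{2}}{4060127} \approx 0.00049385$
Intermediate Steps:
$z = 2015$ ($z = \left(-403\right) \left(-5\right) = 2015$)
$I{\left(H \right)} = \sqrt{63 + H}$
$\frac{1}{I{\left(35 \right)} + z} = \frac{1}{\sqrt{63 + 35} + 2015} = \frac{1}{\sqrt{98} + 2015} = \frac{1}{7 \sqrt{2} + 2015} = \frac{1}{2015 + 7 \sqrt{2}}$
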